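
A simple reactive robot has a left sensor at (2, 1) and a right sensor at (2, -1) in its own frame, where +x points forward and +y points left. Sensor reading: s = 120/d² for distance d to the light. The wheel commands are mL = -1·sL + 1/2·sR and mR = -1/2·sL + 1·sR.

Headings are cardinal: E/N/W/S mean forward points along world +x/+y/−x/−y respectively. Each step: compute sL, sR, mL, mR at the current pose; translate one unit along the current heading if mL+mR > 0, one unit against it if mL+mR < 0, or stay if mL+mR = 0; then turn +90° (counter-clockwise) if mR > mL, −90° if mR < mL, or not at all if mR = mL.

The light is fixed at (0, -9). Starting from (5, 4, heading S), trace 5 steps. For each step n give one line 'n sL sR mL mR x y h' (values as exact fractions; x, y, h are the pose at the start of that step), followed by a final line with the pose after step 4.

0 120/157 120/137 -7020/21509 10620/21509 5 4 S
1 60/109 12/17 -366/1853 798/1853 5 3 E
2 120/221 24/49 -3228/10829 2364/10829 6 3 N
3 30/29 3/4 -153/232 27/116 6 2 W
4 24/29 40/39 -356/1131 692/1131 7 2 S
final 7 1 E

n=0: pose=(5,4,S); sL=120/157, sR=120/137; mL=-7020/21509, mR=10620/21509; mL+mR=3600/21509 → advance +1; mR−mL=17640/21509 → turn +1·90°
n=1: pose=(5,3,E); sL=60/109, sR=12/17; mL=-366/1853, mR=798/1853; mL+mR=432/1853 → advance +1; mR−mL=1164/1853 → turn +1·90°
n=2: pose=(6,3,N); sL=120/221, sR=24/49; mL=-3228/10829, mR=2364/10829; mL+mR=-864/10829 → advance -1; mR−mL=5592/10829 → turn +1·90°
n=3: pose=(6,2,W); sL=30/29, sR=3/4; mL=-153/232, mR=27/116; mL+mR=-99/232 → advance -1; mR−mL=207/232 → turn +1·90°
n=4: pose=(7,2,S); sL=24/29, sR=40/39; mL=-356/1131, mR=692/1131; mL+mR=112/377 → advance +1; mR−mL=1048/1131 → turn +1·90°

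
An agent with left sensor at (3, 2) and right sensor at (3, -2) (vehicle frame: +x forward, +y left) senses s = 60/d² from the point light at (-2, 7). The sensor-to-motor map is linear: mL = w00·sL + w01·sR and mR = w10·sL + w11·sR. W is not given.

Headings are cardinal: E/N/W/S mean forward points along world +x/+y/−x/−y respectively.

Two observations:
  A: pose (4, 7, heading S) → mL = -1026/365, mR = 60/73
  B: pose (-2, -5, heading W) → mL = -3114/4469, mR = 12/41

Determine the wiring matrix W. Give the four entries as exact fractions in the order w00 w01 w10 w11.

obs A: pose=(4,7,S) → sL=60/73, sR=12/5, mL=-1026/365, mR=60/73
obs B: pose=(-2,-5,W) → sL=12/41, sR=60/109, mL=-3114/4469, mR=12/41
sensor matrix S = [[60/73, 12/5], [12/41, 60/109]]; det S = -407808/1631185
solve [mL_A; mL_B] = S·[w00; w01] and [mR_A; mR_B] = S·[w10; w11]:
  w00 = -1/2, w01 = -1, w10 = 1, w11 = 0

-1/2 -1 1 0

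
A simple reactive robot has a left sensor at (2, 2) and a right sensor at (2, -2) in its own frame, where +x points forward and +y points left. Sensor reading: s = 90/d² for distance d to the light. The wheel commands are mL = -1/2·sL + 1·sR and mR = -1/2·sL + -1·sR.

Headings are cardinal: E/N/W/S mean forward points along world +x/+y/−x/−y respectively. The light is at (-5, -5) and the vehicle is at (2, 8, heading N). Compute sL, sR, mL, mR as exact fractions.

9/25 5/17 97/850 -403/850

left sensor world pos  = (0, 10); dL² = 250
right sensor world pos = (4, 10); dR² = 306
sL = 90/250 = 9/25
sR = 90/306 = 5/17
mL = -1/2·sL + 1·sR = 97/850
mR = -1/2·sL + -1·sR = -403/850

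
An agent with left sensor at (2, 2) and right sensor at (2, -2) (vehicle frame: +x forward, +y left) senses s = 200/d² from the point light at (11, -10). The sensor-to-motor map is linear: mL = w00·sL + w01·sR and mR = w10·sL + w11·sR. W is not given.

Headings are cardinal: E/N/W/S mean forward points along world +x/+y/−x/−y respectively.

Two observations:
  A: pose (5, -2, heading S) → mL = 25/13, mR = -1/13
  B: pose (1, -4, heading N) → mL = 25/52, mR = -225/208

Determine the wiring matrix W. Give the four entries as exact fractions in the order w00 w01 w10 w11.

1/2 0 1/2 -1

obs A: pose=(5,-2,S) → sL=50/13, sR=2, mL=25/13, mR=-1/13
obs B: pose=(1,-4,N) → sL=25/26, sR=25/16, mL=25/52, mR=-225/208
sensor matrix S = [[50/13, 2], [25/26, 25/16]]; det S = 425/104
solve [mL_A; mL_B] = S·[w00; w01] and [mR_A; mR_B] = S·[w10; w11]:
  w00 = 1/2, w01 = 0, w10 = 1/2, w11 = -1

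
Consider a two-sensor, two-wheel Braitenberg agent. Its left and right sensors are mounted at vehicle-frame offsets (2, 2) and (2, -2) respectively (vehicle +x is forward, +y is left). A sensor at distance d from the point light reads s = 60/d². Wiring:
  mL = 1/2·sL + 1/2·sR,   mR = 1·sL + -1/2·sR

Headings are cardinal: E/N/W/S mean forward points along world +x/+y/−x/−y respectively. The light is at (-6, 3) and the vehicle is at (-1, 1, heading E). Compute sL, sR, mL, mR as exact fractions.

60/49 12/13 684/637 486/637

left sensor world pos  = (1, 3); dL² = 49
right sensor world pos = (1, -1); dR² = 65
sL = 60/49 = 60/49
sR = 60/65 = 12/13
mL = 1/2·sL + 1/2·sR = 684/637
mR = 1·sL + -1/2·sR = 486/637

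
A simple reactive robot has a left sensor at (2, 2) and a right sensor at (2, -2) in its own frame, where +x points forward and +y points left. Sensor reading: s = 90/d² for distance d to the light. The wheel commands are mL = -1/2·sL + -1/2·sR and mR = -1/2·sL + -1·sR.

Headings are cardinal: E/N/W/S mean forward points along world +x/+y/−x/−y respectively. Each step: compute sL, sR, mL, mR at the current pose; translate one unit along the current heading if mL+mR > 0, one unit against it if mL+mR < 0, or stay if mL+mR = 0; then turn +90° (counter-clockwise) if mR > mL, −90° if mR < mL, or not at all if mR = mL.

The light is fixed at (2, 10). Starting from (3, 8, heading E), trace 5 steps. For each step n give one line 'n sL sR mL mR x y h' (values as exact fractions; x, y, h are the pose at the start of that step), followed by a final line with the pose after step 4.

0 10 18/5 -34/5 -43/5 3 8 E
1 9/2 9/2 -9/2 -27/4 2 8 S
2 90/13 18 -162/13 -279/13 2 9 W
3 45 9 -27 -63/2 3 9 N
4 10 18/5 -34/5 -43/5 3 8 E
final 2 8 S

n=0: pose=(3,8,E); sL=10, sR=18/5; mL=-34/5, mR=-43/5; mL+mR=-77/5 → advance -1; mR−mL=-9/5 → turn -1·90°
n=1: pose=(2,8,S); sL=9/2, sR=9/2; mL=-9/2, mR=-27/4; mL+mR=-45/4 → advance -1; mR−mL=-9/4 → turn -1·90°
n=2: pose=(2,9,W); sL=90/13, sR=18; mL=-162/13, mR=-279/13; mL+mR=-441/13 → advance -1; mR−mL=-9 → turn -1·90°
n=3: pose=(3,9,N); sL=45, sR=9; mL=-27, mR=-63/2; mL+mR=-117/2 → advance -1; mR−mL=-9/2 → turn -1·90°
n=4: pose=(3,8,E); sL=10, sR=18/5; mL=-34/5, mR=-43/5; mL+mR=-77/5 → advance -1; mR−mL=-9/5 → turn -1·90°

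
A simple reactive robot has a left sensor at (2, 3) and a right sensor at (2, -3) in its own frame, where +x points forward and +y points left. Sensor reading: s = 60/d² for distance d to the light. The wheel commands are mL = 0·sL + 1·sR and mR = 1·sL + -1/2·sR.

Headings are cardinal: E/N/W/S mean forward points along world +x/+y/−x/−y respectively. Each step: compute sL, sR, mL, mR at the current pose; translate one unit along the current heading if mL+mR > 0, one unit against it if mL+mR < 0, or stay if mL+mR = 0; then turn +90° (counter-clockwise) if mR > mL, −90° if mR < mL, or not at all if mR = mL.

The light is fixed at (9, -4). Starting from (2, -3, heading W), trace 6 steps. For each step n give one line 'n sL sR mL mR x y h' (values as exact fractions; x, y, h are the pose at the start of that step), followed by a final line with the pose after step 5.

0 12/17 60/97 60/97 654/1649 2 -3 W
1 6/13 30/17 30/17 -93/221 1 -3 N
2 60/61 60/37 60/37 390/2257 1 -2 E
3 15/4 3/5 3/5 69/20 2 -2 S
4 60/41 60/29 60/29 510/1189 2 -3 E
5 6 30/41 30/41 231/41 3 -3 S
final 3 -4 E

n=0: pose=(2,-3,W); sL=12/17, sR=60/97; mL=60/97, mR=654/1649; mL+mR=1674/1649 → advance +1; mR−mL=-366/1649 → turn -1·90°
n=1: pose=(1,-3,N); sL=6/13, sR=30/17; mL=30/17, mR=-93/221; mL+mR=297/221 → advance +1; mR−mL=-483/221 → turn -1·90°
n=2: pose=(1,-2,E); sL=60/61, sR=60/37; mL=60/37, mR=390/2257; mL+mR=4050/2257 → advance +1; mR−mL=-3270/2257 → turn -1·90°
n=3: pose=(2,-2,S); sL=15/4, sR=3/5; mL=3/5, mR=69/20; mL+mR=81/20 → advance +1; mR−mL=57/20 → turn +1·90°
n=4: pose=(2,-3,E); sL=60/41, sR=60/29; mL=60/29, mR=510/1189; mL+mR=2970/1189 → advance +1; mR−mL=-1950/1189 → turn -1·90°
n=5: pose=(3,-3,S); sL=6, sR=30/41; mL=30/41, mR=231/41; mL+mR=261/41 → advance +1; mR−mL=201/41 → turn +1·90°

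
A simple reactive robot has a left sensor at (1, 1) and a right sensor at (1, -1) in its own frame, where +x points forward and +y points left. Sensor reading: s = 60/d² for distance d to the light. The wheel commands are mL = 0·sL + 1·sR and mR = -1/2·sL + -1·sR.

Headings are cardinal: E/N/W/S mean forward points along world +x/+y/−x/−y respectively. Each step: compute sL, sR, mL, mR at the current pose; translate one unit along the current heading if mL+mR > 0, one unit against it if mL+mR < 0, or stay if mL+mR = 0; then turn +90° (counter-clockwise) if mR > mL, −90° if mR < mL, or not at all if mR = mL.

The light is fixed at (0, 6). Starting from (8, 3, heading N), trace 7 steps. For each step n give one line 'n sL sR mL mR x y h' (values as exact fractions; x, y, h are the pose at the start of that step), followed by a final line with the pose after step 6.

n=0: pose=(8,3,N); sL=60/53, sR=12/17; mL=12/17, mR=-1146/901; mL+mR=-30/53 → advance -1; mR−mL=-1782/901 → turn -1·90°
n=1: pose=(8,2,E); sL=2/3, sR=30/53; mL=30/53, mR=-143/159; mL+mR=-1/3 → advance -1; mR−mL=-233/159 → turn -1·90°
n=2: pose=(7,2,S); sL=60/89, sR=60/61; mL=60/61, mR=-7170/5429; mL+mR=-30/89 → advance -1; mR−mL=-12510/5429 → turn -1·90°
n=3: pose=(7,3,W); sL=15/13, sR=3/2; mL=3/2, mR=-27/13; mL+mR=-15/26 → advance -1; mR−mL=-93/26 → turn -1·90°
n=4: pose=(8,3,N); sL=60/53, sR=12/17; mL=12/17, mR=-1146/901; mL+mR=-30/53 → advance -1; mR−mL=-1782/901 → turn -1·90°
n=5: pose=(8,2,E); sL=2/3, sR=30/53; mL=30/53, mR=-143/159; mL+mR=-1/3 → advance -1; mR−mL=-233/159 → turn -1·90°
n=6: pose=(7,2,S); sL=60/89, sR=60/61; mL=60/61, mR=-7170/5429; mL+mR=-30/89 → advance -1; mR−mL=-12510/5429 → turn -1·90°

0 60/53 12/17 12/17 -1146/901 8 3 N
1 2/3 30/53 30/53 -143/159 8 2 E
2 60/89 60/61 60/61 -7170/5429 7 2 S
3 15/13 3/2 3/2 -27/13 7 3 W
4 60/53 12/17 12/17 -1146/901 8 3 N
5 2/3 30/53 30/53 -143/159 8 2 E
6 60/89 60/61 60/61 -7170/5429 7 2 S
final 7 3 W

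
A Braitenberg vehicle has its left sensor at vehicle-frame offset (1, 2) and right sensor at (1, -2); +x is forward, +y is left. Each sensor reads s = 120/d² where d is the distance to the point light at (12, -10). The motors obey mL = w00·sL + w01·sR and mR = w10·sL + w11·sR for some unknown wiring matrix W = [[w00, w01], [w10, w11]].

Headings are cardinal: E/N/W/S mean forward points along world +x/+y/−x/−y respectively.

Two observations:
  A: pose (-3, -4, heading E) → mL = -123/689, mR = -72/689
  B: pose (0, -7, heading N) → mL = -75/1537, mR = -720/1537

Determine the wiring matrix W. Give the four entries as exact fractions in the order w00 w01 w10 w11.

obs A: pose=(-3,-4,E) → sL=6/13, sR=30/53, mL=-123/689, mR=-72/689
obs B: pose=(0,-7,N) → sL=30/53, sR=30/29, mL=-75/1537, mR=-720/1537
sensor matrix S = [[6/13, 30/53], [30/53, 30/29]]; det S = 166320/1058993
solve [mL_A; mL_B] = S·[w00; w01] and [mR_A; mR_B] = S·[w10; w11]:
  w00 = -1, w01 = 1/2, w10 = 1, w11 = -1

-1 1/2 1 -1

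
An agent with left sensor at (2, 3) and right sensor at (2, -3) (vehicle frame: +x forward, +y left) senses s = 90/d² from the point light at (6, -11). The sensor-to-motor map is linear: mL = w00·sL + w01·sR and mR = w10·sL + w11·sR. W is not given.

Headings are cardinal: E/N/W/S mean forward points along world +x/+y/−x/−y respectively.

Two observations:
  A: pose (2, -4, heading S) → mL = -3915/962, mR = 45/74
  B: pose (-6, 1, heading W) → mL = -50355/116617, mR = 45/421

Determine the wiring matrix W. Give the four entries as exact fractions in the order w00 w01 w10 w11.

-1 -1/2 0 1/2

obs A: pose=(2,-4,S) → sL=45/13, sR=45/37, mL=-3915/962, mR=45/74
obs B: pose=(-6,1,W) → sL=90/277, sR=90/421, mL=-50355/116617, mR=45/421
sensor matrix S = [[45/13, 45/37], [90/277, 90/421]]; det S = 19342800/56092777
solve [mL_A; mL_B] = S·[w00; w01] and [mR_A; mR_B] = S·[w10; w11]:
  w00 = -1, w01 = -1/2, w10 = 0, w11 = 1/2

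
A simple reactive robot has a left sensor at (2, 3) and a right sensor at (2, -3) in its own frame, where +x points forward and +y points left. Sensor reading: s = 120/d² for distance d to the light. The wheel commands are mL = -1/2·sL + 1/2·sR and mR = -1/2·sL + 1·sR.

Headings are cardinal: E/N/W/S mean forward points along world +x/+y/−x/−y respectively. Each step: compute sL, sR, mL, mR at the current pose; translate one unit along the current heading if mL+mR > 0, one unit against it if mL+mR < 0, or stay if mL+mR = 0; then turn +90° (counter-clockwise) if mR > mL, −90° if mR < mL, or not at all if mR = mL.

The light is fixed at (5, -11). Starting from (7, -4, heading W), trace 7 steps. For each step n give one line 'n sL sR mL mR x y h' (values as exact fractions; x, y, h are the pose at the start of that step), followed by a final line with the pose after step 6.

n=0: pose=(7,-4,W); sL=15/2, sR=6/5; mL=-63/20, mR=-51/20; mL+mR=-57/10 → advance -1; mR−mL=3/5 → turn +1·90°
n=1: pose=(8,-4,S); sL=120/61, sR=24/5; mL=432/305, mR=1164/305; mL+mR=1596/305 → advance +1; mR−mL=12/5 → turn +1·90°
n=2: pose=(8,-5,E); sL=60/53, sR=60/17; mL=1080/901, mR=2670/901; mL+mR=3750/901 → advance +1; mR−mL=30/17 → turn +1·90°
n=3: pose=(9,-5,N); sL=24/13, sR=120/113; mL=-576/1469, mR=204/1469; mL+mR=-372/1469 → advance -1; mR−mL=60/113 → turn +1·90°
n=4: pose=(9,-6,W); sL=15, sR=30/17; mL=-225/34, mR=-195/34; mL+mR=-210/17 → advance -1; mR−mL=15/17 → turn +1·90°
n=5: pose=(10,-6,S); sL=120/73, sR=120/13; mL=3600/949, mR=7980/949; mL+mR=11580/949 → advance +1; mR−mL=60/13 → turn +1·90°
n=6: pose=(10,-7,E); sL=60/49, sR=12/5; mL=144/245, mR=438/245; mL+mR=582/245 → advance +1; mR−mL=6/5 → turn +1·90°

0 15/2 6/5 -63/20 -51/20 7 -4 W
1 120/61 24/5 432/305 1164/305 8 -4 S
2 60/53 60/17 1080/901 2670/901 8 -5 E
3 24/13 120/113 -576/1469 204/1469 9 -5 N
4 15 30/17 -225/34 -195/34 9 -6 W
5 120/73 120/13 3600/949 7980/949 10 -6 S
6 60/49 12/5 144/245 438/245 10 -7 E
final 11 -7 N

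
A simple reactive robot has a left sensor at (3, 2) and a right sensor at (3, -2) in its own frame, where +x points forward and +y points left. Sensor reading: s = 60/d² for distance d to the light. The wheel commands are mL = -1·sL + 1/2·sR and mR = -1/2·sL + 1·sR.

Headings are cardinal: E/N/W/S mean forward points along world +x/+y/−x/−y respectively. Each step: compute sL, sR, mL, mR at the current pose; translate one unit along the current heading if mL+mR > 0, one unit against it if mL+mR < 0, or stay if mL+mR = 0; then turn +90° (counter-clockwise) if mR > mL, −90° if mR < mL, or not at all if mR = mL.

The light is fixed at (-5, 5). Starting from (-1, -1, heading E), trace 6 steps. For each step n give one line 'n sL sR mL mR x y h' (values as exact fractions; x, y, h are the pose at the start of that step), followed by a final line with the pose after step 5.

n=0: pose=(-1,-1,E); sL=12/13, sR=60/113; mL=-966/1469, mR=102/1469; mL+mR=-864/1469 → advance -1; mR−mL=1068/1469 → turn +1·90°
n=1: pose=(-2,-1,N); sL=6, sR=30/17; mL=-87/17, mR=-21/17; mL+mR=-108/17 → advance -1; mR−mL=66/17 → turn +1·90°
n=2: pose=(-2,-2,W); sL=20/27, sR=12/5; mL=62/135, mR=274/135; mL+mR=112/45 → advance +1; mR−mL=212/135 → turn +1·90°
n=3: pose=(-3,-2,S); sL=15/29, sR=3/5; mL=-63/290, mR=99/290; mL+mR=18/145 → advance +1; mR−mL=81/145 → turn +1·90°
n=4: pose=(-3,-3,E); sL=60/61, sR=12/25; mL=-1134/1525, mR=-18/1525; mL+mR=-1152/1525 → advance -1; mR−mL=1116/1525 → turn +1·90°
n=5: pose=(-4,-3,N); sL=30/13, sR=30/17; mL=-315/221, mR=135/221; mL+mR=-180/221 → advance -1; mR−mL=450/221 → turn +1·90°

0 12/13 60/113 -966/1469 102/1469 -1 -1 E
1 6 30/17 -87/17 -21/17 -2 -1 N
2 20/27 12/5 62/135 274/135 -2 -2 W
3 15/29 3/5 -63/290 99/290 -3 -2 S
4 60/61 12/25 -1134/1525 -18/1525 -3 -3 E
5 30/13 30/17 -315/221 135/221 -4 -3 N
final -4 -4 W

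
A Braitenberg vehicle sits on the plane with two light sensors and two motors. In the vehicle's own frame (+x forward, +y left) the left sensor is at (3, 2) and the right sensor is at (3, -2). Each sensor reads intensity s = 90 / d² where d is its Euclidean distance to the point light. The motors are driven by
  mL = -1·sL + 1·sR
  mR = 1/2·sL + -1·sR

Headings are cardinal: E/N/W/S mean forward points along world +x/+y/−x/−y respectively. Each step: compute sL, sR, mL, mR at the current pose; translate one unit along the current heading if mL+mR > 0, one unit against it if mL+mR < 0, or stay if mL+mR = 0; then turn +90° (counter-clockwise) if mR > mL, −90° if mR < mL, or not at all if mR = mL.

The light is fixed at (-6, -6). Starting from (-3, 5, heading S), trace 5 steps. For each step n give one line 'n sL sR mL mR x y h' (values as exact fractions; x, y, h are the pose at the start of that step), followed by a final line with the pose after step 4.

n=0: pose=(-3,5,S); sL=90/89, sR=18/13; mL=432/1157, mR=-1017/1157; mL+mR=-45/89 → advance -1; mR−mL=-1449/1157 → turn -1·90°
n=1: pose=(-3,6,W); sL=9/10, sR=45/98; mL=-108/245, mR=-9/980; mL+mR=-9/20 → advance -1; mR−mL=423/980 → turn +1·90°
n=2: pose=(-2,6,S); sL=10/13, sR=18/17; mL=64/221, mR=-149/221; mL+mR=-5/13 → advance -1; mR−mL=-213/221 → turn -1·90°
n=3: pose=(-2,7,W); sL=45/61, sR=45/113; mL=-2340/6893, mR=-405/13786; mL+mR=-45/122 → advance -1; mR−mL=4275/13786 → turn +1·90°
n=4: pose=(-1,7,S); sL=90/149, sR=90/109; mL=3600/16241, mR=-8505/16241; mL+mR=-45/149 → advance -1; mR−mL=-12105/16241 → turn -1·90°

0 90/89 18/13 432/1157 -1017/1157 -3 5 S
1 9/10 45/98 -108/245 -9/980 -3 6 W
2 10/13 18/17 64/221 -149/221 -2 6 S
3 45/61 45/113 -2340/6893 -405/13786 -2 7 W
4 90/149 90/109 3600/16241 -8505/16241 -1 7 S
final -1 8 W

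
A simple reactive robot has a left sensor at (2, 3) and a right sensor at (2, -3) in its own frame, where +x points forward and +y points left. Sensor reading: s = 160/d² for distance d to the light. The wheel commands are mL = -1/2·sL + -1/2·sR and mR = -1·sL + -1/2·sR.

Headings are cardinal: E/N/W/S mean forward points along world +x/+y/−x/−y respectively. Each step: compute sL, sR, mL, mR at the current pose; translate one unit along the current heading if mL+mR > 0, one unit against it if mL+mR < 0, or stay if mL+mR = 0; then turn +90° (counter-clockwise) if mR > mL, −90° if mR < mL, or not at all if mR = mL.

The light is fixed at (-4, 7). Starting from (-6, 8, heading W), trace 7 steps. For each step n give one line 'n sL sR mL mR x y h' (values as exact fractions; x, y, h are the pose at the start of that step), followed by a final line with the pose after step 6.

n=0: pose=(-6,8,W); sL=8, sR=5; mL=-13/2, mR=-21/2; mL+mR=-17 → advance -1; mR−mL=-4 → turn -1·90°
n=1: pose=(-5,8,N); sL=32/5, sR=160/13; mL=-608/65, mR=-816/65; mL+mR=-1424/65 → advance -1; mR−mL=-16/5 → turn -1·90°
n=2: pose=(-5,7,E); sL=16, sR=16; mL=-16, mR=-24; mL+mR=-40 → advance -1; mR−mL=-8 → turn -1·90°
n=3: pose=(-6,7,S); sL=32, sR=160/29; mL=-544/29, mR=-1008/29; mL+mR=-1552/29 → advance -1; mR−mL=-16 → turn -1·90°
n=4: pose=(-6,8,W); sL=8, sR=5; mL=-13/2, mR=-21/2; mL+mR=-17 → advance -1; mR−mL=-4 → turn -1·90°
n=5: pose=(-5,8,N); sL=32/5, sR=160/13; mL=-608/65, mR=-816/65; mL+mR=-1424/65 → advance -1; mR−mL=-16/5 → turn -1·90°
n=6: pose=(-5,7,E); sL=16, sR=16; mL=-16, mR=-24; mL+mR=-40 → advance -1; mR−mL=-8 → turn -1·90°

0 8 5 -13/2 -21/2 -6 8 W
1 32/5 160/13 -608/65 -816/65 -5 8 N
2 16 16 -16 -24 -5 7 E
3 32 160/29 -544/29 -1008/29 -6 7 S
4 8 5 -13/2 -21/2 -6 8 W
5 32/5 160/13 -608/65 -816/65 -5 8 N
6 16 16 -16 -24 -5 7 E
final -6 7 S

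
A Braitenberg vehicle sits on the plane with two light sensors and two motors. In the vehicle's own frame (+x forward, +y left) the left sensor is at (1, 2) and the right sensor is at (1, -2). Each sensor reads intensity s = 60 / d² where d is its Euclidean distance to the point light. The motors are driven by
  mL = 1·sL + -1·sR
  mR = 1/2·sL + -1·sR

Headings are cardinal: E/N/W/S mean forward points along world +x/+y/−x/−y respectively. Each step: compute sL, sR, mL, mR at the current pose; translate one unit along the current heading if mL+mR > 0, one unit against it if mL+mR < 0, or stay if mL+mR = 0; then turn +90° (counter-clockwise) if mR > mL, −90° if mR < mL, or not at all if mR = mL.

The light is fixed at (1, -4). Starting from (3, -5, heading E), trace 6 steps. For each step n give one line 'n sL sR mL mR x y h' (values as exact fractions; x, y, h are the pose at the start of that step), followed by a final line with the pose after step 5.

0 6 10/3 8/3 -1/3 3 -5 E
1 60/29 12 -288/29 -318/29 4 -5 S
2 15/2 15/2 0 -15/4 4 -4 W
3 12 60/37 384/37 162/37 5 -4 N
4 30/17 30/13 -120/221 -315/221 5 -3 E
5 12/5 60 -288/5 -294/5 4 -3 S
final 4 -2 W

n=0: pose=(3,-5,E); sL=6, sR=10/3; mL=8/3, mR=-1/3; mL+mR=7/3 → advance +1; mR−mL=-3 → turn -1·90°
n=1: pose=(4,-5,S); sL=60/29, sR=12; mL=-288/29, mR=-318/29; mL+mR=-606/29 → advance -1; mR−mL=-30/29 → turn -1·90°
n=2: pose=(4,-4,W); sL=15/2, sR=15/2; mL=0, mR=-15/4; mL+mR=-15/4 → advance -1; mR−mL=-15/4 → turn -1·90°
n=3: pose=(5,-4,N); sL=12, sR=60/37; mL=384/37, mR=162/37; mL+mR=546/37 → advance +1; mR−mL=-6 → turn -1·90°
n=4: pose=(5,-3,E); sL=30/17, sR=30/13; mL=-120/221, mR=-315/221; mL+mR=-435/221 → advance -1; mR−mL=-15/17 → turn -1·90°
n=5: pose=(4,-3,S); sL=12/5, sR=60; mL=-288/5, mR=-294/5; mL+mR=-582/5 → advance -1; mR−mL=-6/5 → turn -1·90°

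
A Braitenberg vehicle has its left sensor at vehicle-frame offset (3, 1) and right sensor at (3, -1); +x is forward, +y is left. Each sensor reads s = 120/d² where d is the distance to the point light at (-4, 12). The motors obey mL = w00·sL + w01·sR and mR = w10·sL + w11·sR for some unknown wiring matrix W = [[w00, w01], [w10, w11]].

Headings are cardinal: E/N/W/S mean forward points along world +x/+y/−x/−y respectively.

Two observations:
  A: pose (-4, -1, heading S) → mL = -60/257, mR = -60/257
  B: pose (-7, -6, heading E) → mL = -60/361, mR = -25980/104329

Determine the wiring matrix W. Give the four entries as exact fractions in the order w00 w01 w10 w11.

0 -1/2 -1 1/2

obs A: pose=(-4,-1,S) → sL=120/257, sR=120/257, mL=-60/257, mR=-60/257
obs B: pose=(-7,-6,E) → sL=120/289, sR=120/361, mL=-60/361, mR=-25980/104329
sensor matrix S = [[120/257, 120/257], [120/289, 120/361]]; det S = -1036800/26812553
solve [mL_A; mL_B] = S·[w00; w01] and [mR_A; mR_B] = S·[w10; w11]:
  w00 = 0, w01 = -1/2, w10 = -1, w11 = 1/2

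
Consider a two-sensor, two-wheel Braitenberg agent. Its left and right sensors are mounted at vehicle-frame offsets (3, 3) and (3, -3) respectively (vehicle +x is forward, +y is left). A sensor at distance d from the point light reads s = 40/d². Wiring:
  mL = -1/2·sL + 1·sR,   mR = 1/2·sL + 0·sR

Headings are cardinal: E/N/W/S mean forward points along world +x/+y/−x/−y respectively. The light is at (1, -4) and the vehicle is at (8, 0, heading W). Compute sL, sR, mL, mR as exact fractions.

40/17 8/13 -124/221 20/17

left sensor world pos  = (5, -3); dL² = 17
right sensor world pos = (5, 3); dR² = 65
sL = 40/17 = 40/17
sR = 40/65 = 8/13
mL = -1/2·sL + 1·sR = -124/221
mR = 1/2·sL + 0·sR = 20/17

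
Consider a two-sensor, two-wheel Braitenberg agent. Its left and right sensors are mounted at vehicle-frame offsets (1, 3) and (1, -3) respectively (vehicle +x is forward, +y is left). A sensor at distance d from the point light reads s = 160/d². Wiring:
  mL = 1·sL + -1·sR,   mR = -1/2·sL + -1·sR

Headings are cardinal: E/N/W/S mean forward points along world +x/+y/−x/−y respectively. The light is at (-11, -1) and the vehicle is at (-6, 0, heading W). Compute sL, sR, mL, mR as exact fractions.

8 5 3 -9

left sensor world pos  = (-7, -3); dL² = 20
right sensor world pos = (-7, 3); dR² = 32
sL = 160/20 = 8
sR = 160/32 = 5
mL = 1·sL + -1·sR = 3
mR = -1/2·sL + -1·sR = -9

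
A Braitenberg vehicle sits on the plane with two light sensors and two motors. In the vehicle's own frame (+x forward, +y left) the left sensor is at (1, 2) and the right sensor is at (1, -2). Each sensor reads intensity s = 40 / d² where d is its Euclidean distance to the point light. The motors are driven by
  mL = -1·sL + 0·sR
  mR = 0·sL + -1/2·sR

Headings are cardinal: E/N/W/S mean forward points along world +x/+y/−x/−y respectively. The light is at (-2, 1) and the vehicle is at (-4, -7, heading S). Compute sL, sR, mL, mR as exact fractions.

40/81 40/97 -40/81 -20/97

left sensor world pos  = (-2, -8); dL² = 81
right sensor world pos = (-6, -8); dR² = 97
sL = 40/81 = 40/81
sR = 40/97 = 40/97
mL = -1·sL + 0·sR = -40/81
mR = 0·sL + -1/2·sR = -20/97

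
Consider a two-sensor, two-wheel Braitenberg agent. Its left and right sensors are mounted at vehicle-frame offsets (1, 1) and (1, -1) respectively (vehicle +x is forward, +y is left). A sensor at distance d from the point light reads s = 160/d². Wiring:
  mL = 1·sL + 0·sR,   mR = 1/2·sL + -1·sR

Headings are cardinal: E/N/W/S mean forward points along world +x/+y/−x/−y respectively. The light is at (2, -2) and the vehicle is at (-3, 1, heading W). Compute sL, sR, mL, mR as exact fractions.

left sensor world pos  = (-4, 0); dL² = 40
right sensor world pos = (-4, 2); dR² = 52
sL = 160/40 = 4
sR = 160/52 = 40/13
mL = 1·sL + 0·sR = 4
mR = 1/2·sL + -1·sR = -14/13

4 40/13 4 -14/13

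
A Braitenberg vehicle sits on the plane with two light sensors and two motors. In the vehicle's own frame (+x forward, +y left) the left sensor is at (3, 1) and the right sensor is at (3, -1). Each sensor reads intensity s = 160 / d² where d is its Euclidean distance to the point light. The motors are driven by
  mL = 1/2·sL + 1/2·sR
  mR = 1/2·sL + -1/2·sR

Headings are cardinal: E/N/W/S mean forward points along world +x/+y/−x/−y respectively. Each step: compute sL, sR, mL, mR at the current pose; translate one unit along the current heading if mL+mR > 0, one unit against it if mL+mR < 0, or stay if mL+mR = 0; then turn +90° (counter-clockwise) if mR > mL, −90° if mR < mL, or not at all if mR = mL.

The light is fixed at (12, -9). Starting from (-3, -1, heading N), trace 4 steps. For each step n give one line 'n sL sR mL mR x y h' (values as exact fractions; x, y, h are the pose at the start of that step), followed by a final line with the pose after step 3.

0 160/377 160/317 55520/119509 -4800/119509 -3 -1 N
1 40/61 10/13 565/793 -45/793 -3 0 E
2 32/41 160/261 7456/10701 896/10701 -2 0 S
3 80/169 16/37 2832/6253 128/6253 -2 -1 W
final -3 -1 N

n=0: pose=(-3,-1,N); sL=160/377, sR=160/317; mL=55520/119509, mR=-4800/119509; mL+mR=160/377 → advance +1; mR−mL=-160/317 → turn -1·90°
n=1: pose=(-3,0,E); sL=40/61, sR=10/13; mL=565/793, mR=-45/793; mL+mR=40/61 → advance +1; mR−mL=-10/13 → turn -1·90°
n=2: pose=(-2,0,S); sL=32/41, sR=160/261; mL=7456/10701, mR=896/10701; mL+mR=32/41 → advance +1; mR−mL=-160/261 → turn -1·90°
n=3: pose=(-2,-1,W); sL=80/169, sR=16/37; mL=2832/6253, mR=128/6253; mL+mR=80/169 → advance +1; mR−mL=-16/37 → turn -1·90°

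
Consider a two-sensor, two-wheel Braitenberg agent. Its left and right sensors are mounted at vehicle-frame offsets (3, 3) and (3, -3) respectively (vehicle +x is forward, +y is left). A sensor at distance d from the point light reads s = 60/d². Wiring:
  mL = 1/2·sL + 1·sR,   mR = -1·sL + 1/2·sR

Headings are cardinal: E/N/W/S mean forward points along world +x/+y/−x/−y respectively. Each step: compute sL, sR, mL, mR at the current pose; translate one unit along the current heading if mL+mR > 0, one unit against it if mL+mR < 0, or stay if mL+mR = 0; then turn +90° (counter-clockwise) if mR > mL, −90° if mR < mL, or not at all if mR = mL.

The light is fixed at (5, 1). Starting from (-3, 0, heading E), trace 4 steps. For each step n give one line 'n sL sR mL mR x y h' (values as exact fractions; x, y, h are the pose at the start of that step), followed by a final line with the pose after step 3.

n=0: pose=(-3,0,E); sL=60/29, sR=60/41; mL=2970/1189, mR=-1590/1189; mL+mR=1380/1189 → advance +1; mR−mL=-4560/1189 → turn -1·90°
n=1: pose=(-2,0,S); sL=15/8, sR=15/29; mL=675/464, mR=-375/232; mL+mR=-75/464 → advance -1; mR−mL=-1425/464 → turn -1·90°
n=2: pose=(-2,1,W); sL=60/109, sR=60/109; mL=90/109, mR=-30/109; mL+mR=60/109 → advance +1; mR−mL=-120/109 → turn -1·90°
n=3: pose=(-3,1,N); sL=6/13, sR=30/17; mL=441/221, mR=93/221; mL+mR=534/221 → advance +1; mR−mL=-348/221 → turn -1·90°

0 60/29 60/41 2970/1189 -1590/1189 -3 0 E
1 15/8 15/29 675/464 -375/232 -2 0 S
2 60/109 60/109 90/109 -30/109 -2 1 W
3 6/13 30/17 441/221 93/221 -3 1 N
final -3 2 E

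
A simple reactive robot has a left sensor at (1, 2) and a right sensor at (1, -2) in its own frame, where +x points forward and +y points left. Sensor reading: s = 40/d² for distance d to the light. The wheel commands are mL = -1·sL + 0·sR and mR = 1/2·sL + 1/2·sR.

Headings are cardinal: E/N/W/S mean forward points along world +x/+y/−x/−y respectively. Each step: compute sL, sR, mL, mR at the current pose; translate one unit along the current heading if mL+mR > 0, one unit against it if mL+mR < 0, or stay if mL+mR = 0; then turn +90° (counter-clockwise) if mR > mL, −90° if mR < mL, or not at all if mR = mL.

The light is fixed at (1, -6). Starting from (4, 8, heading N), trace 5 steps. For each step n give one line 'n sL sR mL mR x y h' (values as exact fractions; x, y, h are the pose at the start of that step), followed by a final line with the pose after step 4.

0 20/113 4/25 -20/113 476/2825 4 8 N
1 8/25 40/229 -8/25 1416/5725 4 7 W
2 2/9 10/37 -2/9 82/333 5 7 S
3 40/221 8/25 -40/221 1384/5525 5 6 E
4 20/89 20/109 -20/89 1980/9701 6 6 N
final 6 5 W

n=0: pose=(4,8,N); sL=20/113, sR=4/25; mL=-20/113, mR=476/2825; mL+mR=-24/2825 → advance -1; mR−mL=976/2825 → turn +1·90°
n=1: pose=(4,7,W); sL=8/25, sR=40/229; mL=-8/25, mR=1416/5725; mL+mR=-416/5725 → advance -1; mR−mL=3248/5725 → turn +1·90°
n=2: pose=(5,7,S); sL=2/9, sR=10/37; mL=-2/9, mR=82/333; mL+mR=8/333 → advance +1; mR−mL=52/111 → turn +1·90°
n=3: pose=(5,6,E); sL=40/221, sR=8/25; mL=-40/221, mR=1384/5525; mL+mR=384/5525 → advance +1; mR−mL=2384/5525 → turn +1·90°
n=4: pose=(6,6,N); sL=20/89, sR=20/109; mL=-20/89, mR=1980/9701; mL+mR=-200/9701 → advance -1; mR−mL=4160/9701 → turn +1·90°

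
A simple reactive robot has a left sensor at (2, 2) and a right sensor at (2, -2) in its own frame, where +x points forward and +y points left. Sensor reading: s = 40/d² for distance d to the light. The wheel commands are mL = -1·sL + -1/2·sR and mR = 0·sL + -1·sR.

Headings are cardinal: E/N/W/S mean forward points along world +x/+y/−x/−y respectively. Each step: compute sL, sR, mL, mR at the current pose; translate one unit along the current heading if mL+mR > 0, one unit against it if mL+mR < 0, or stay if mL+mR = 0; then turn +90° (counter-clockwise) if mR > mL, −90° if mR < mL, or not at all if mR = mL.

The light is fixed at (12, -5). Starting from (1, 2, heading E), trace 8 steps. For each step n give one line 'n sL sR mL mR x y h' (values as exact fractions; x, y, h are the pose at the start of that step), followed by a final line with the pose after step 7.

0 20/81 20/53 -1870/4293 -20/53 1 2 E
1 40/277 40/181 -12780/50137 -40/181 0 2 N
2 10/53 2/13 -183/689 -2/13 0 1 W
3 40/97 8/37 -1868/3589 -8/37 1 1 S
4 20/81 20/53 -1870/4293 -20/53 1 2 E
5 40/277 40/181 -12780/50137 -40/181 0 2 N
6 10/53 2/13 -183/689 -2/13 0 1 W
7 40/97 8/37 -1868/3589 -8/37 1 1 S
final 1 2 E

n=0: pose=(1,2,E); sL=20/81, sR=20/53; mL=-1870/4293, mR=-20/53; mL+mR=-3490/4293 → advance -1; mR−mL=250/4293 → turn +1·90°
n=1: pose=(0,2,N); sL=40/277, sR=40/181; mL=-12780/50137, mR=-40/181; mL+mR=-23860/50137 → advance -1; mR−mL=1700/50137 → turn +1·90°
n=2: pose=(0,1,W); sL=10/53, sR=2/13; mL=-183/689, mR=-2/13; mL+mR=-289/689 → advance -1; mR−mL=77/689 → turn +1·90°
n=3: pose=(1,1,S); sL=40/97, sR=8/37; mL=-1868/3589, mR=-8/37; mL+mR=-2644/3589 → advance -1; mR−mL=1092/3589 → turn +1·90°
n=4: pose=(1,2,E); sL=20/81, sR=20/53; mL=-1870/4293, mR=-20/53; mL+mR=-3490/4293 → advance -1; mR−mL=250/4293 → turn +1·90°
n=5: pose=(0,2,N); sL=40/277, sR=40/181; mL=-12780/50137, mR=-40/181; mL+mR=-23860/50137 → advance -1; mR−mL=1700/50137 → turn +1·90°
n=6: pose=(0,1,W); sL=10/53, sR=2/13; mL=-183/689, mR=-2/13; mL+mR=-289/689 → advance -1; mR−mL=77/689 → turn +1·90°
n=7: pose=(1,1,S); sL=40/97, sR=8/37; mL=-1868/3589, mR=-8/37; mL+mR=-2644/3589 → advance -1; mR−mL=1092/3589 → turn +1·90°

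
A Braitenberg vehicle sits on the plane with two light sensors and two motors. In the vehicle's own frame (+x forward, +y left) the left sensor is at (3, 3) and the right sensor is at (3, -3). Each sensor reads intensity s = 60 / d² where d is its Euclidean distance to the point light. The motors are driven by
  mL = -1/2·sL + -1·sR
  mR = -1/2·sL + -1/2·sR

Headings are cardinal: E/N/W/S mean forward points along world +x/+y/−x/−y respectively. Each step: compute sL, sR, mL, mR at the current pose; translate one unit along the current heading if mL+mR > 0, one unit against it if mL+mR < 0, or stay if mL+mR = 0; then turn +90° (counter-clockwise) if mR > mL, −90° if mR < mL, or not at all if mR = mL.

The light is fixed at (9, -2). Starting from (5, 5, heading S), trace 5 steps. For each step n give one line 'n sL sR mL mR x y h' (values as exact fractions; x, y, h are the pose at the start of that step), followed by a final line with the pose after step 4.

0 60/17 12/13 -594/221 -492/221 5 5 S
1 30/61 30/13 -2025/793 -1110/793 5 6 E
2 12/37 12/25 -594/925 -372/925 4 6 N
3 3/4 15/41 -243/328 -183/328 4 5 W
4 60/17 12/13 -594/221 -492/221 5 5 S
final 5 6 E

n=0: pose=(5,5,S); sL=60/17, sR=12/13; mL=-594/221, mR=-492/221; mL+mR=-1086/221 → advance -1; mR−mL=6/13 → turn +1·90°
n=1: pose=(5,6,E); sL=30/61, sR=30/13; mL=-2025/793, mR=-1110/793; mL+mR=-3135/793 → advance -1; mR−mL=15/13 → turn +1·90°
n=2: pose=(4,6,N); sL=12/37, sR=12/25; mL=-594/925, mR=-372/925; mL+mR=-966/925 → advance -1; mR−mL=6/25 → turn +1·90°
n=3: pose=(4,5,W); sL=3/4, sR=15/41; mL=-243/328, mR=-183/328; mL+mR=-213/164 → advance -1; mR−mL=15/82 → turn +1·90°
n=4: pose=(5,5,S); sL=60/17, sR=12/13; mL=-594/221, mR=-492/221; mL+mR=-1086/221 → advance -1; mR−mL=6/13 → turn +1·90°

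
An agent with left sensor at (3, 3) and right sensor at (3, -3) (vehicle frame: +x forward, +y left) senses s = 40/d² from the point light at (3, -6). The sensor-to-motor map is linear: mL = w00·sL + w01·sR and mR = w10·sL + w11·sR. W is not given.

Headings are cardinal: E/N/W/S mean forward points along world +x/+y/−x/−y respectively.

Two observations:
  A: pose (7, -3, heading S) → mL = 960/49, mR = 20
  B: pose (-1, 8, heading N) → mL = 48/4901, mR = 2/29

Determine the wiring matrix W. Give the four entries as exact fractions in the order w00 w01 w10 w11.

-1/2 1/2 0 1/2

obs A: pose=(7,-3,S) → sL=40/49, sR=40, mL=960/49, mR=20
obs B: pose=(-1,8,N) → sL=20/169, sR=4/29, mL=48/4901, mR=2/29
sensor matrix S = [[40/49, 40], [20/169, 4/29]]; det S = -1109760/240149
solve [mL_A; mL_B] = S·[w00; w01] and [mR_A; mR_B] = S·[w10; w11]:
  w00 = -1/2, w01 = 1/2, w10 = 0, w11 = 1/2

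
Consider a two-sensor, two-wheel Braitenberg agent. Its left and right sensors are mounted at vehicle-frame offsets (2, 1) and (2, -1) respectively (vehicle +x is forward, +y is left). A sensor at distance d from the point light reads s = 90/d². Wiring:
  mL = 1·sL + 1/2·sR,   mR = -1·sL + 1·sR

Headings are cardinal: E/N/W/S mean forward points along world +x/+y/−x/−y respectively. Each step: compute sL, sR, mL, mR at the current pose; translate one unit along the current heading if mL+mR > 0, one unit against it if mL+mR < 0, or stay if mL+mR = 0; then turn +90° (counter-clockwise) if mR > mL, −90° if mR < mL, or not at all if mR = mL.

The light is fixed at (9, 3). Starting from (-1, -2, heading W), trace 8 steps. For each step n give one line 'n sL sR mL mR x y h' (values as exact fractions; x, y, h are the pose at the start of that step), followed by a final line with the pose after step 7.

0 1/2 9/16 25/32 1/16 -1 -2 W
1 10/17 90/109 1855/1853 440/1853 -2 -2 N
2 1 45/53 151/106 -8/53 -2 -1 E
3 10/13 90/157 2155/2041 -400/2041 -1 -1 S
4 1/2 9/16 25/32 1/16 -1 -2 W
5 10/17 90/109 1855/1853 440/1853 -2 -2 N
6 1 45/53 151/106 -8/53 -2 -1 E
7 10/13 90/157 2155/2041 -400/2041 -1 -1 S
final -1 -2 W

n=0: pose=(-1,-2,W); sL=1/2, sR=9/16; mL=25/32, mR=1/16; mL+mR=27/32 → advance +1; mR−mL=-23/32 → turn -1·90°
n=1: pose=(-2,-2,N); sL=10/17, sR=90/109; mL=1855/1853, mR=440/1853; mL+mR=135/109 → advance +1; mR−mL=-1415/1853 → turn -1·90°
n=2: pose=(-2,-1,E); sL=1, sR=45/53; mL=151/106, mR=-8/53; mL+mR=135/106 → advance +1; mR−mL=-167/106 → turn -1·90°
n=3: pose=(-1,-1,S); sL=10/13, sR=90/157; mL=2155/2041, mR=-400/2041; mL+mR=135/157 → advance +1; mR−mL=-2555/2041 → turn -1·90°
n=4: pose=(-1,-2,W); sL=1/2, sR=9/16; mL=25/32, mR=1/16; mL+mR=27/32 → advance +1; mR−mL=-23/32 → turn -1·90°
n=5: pose=(-2,-2,N); sL=10/17, sR=90/109; mL=1855/1853, mR=440/1853; mL+mR=135/109 → advance +1; mR−mL=-1415/1853 → turn -1·90°
n=6: pose=(-2,-1,E); sL=1, sR=45/53; mL=151/106, mR=-8/53; mL+mR=135/106 → advance +1; mR−mL=-167/106 → turn -1·90°
n=7: pose=(-1,-1,S); sL=10/13, sR=90/157; mL=2155/2041, mR=-400/2041; mL+mR=135/157 → advance +1; mR−mL=-2555/2041 → turn -1·90°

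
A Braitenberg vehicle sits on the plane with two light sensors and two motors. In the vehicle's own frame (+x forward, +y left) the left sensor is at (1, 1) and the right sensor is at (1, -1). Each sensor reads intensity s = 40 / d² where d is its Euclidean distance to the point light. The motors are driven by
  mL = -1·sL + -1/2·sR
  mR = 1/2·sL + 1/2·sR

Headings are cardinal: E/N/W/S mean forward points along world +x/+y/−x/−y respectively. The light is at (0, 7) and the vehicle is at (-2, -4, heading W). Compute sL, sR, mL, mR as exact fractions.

left sensor world pos  = (-3, -5); dL² = 153
right sensor world pos = (-3, -3); dR² = 109
sL = 40/153 = 40/153
sR = 40/109 = 40/109
mL = -1·sL + -1/2·sR = -7420/16677
mR = 1/2·sL + 1/2·sR = 5240/16677

40/153 40/109 -7420/16677 5240/16677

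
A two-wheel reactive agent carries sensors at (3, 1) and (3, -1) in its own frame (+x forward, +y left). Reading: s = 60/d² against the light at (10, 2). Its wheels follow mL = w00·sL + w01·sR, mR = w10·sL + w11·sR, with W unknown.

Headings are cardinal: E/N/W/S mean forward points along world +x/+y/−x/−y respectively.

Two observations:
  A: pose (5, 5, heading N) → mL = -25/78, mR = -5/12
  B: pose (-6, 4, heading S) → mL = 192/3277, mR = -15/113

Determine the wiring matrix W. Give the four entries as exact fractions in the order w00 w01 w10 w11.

obs A: pose=(5,5,N) → sL=5/6, sR=15/13, mL=-25/78, mR=-5/12
obs B: pose=(-6,4,S) → sL=30/113, sR=6/29, mL=192/3277, mR=-15/113
sensor matrix S = [[5/6, 15/13], [30/113, 6/29]]; det S = -5705/42601
solve [mL_A; mL_B] = S·[w00; w01] and [mR_A; mR_B] = S·[w10; w11]:
  w00 = 1, w01 = -1, w10 = -1/2, w11 = 0

1 -1 -1/2 0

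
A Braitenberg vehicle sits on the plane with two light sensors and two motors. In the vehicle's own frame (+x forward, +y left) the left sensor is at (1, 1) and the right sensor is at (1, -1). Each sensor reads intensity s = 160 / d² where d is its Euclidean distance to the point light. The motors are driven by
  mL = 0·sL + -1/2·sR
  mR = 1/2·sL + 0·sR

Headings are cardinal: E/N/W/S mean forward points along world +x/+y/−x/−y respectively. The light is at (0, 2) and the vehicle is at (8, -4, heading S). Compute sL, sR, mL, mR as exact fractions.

16/13 80/49 -40/49 8/13

left sensor world pos  = (9, -5); dL² = 130
right sensor world pos = (7, -5); dR² = 98
sL = 160/130 = 16/13
sR = 160/98 = 80/49
mL = 0·sL + -1/2·sR = -40/49
mR = 1/2·sL + 0·sR = 8/13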